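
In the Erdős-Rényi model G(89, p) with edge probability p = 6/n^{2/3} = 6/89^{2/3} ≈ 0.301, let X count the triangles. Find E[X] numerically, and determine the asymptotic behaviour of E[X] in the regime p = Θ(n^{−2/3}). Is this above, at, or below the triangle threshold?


Number of potential triangles: C(89, 3) = 113564.
Each occurs with probability p³ ≈ (0.301)³ ≈ 2.726928e-02.
By linearity: E[X] = C(89, 3)·p³ ≈ 113564 · 2.726928e-02 ≈ 3096.8090.
Since α = 2/3 < 1, p = c/n^{2/3} ≫ 1/n is above the triangle threshold p ~ 1/n. Asymptotically E[X] ~ (c³/6)·n^{3(1−α)} = (6³/6)·n^{1} → ∞; triangles are abundant w.h.p.

E[X] ≈ 3096.8090; in regime p = Θ(1/n^{2/3}) E[X] diverges (above the triangle threshold p ~ 1/n).


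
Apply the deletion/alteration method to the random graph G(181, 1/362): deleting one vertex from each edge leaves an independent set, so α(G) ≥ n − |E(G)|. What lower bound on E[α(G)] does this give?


E[|E(G)|] = C(181, 2)·p = 16290 · (1/362) = 45.
E[α(G)] ≥ n − E[|E(G)|] = 181 − 45 = 136.
Numerically: ≈ 136.000.
(This is only a lower bound; the true E[α(G)] may be larger.)

E[α(G)] ≥ 136 ≈ 136.000.


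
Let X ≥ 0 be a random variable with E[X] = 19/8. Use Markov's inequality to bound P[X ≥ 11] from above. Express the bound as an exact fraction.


μ = E[X] = 19/8, a = 11.
Markov: P[X ≥ 11] ≤ μ/a = (19/8)/11 = 19/88.
Numerically: ≈ 0.21591.
(Since a = 11 > μ = 2.37500, the bound 19/88 is < 1 and informative.)

P[X ≥ 11] ≤ 19/88 ≈ 0.21591.


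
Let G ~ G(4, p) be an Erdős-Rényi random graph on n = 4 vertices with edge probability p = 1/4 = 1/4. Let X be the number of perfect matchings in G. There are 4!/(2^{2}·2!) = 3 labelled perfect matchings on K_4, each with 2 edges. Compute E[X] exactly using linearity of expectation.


K_4 has 4!/(2^{2}·2!) = 3 labelled perfect matchings.
For each such perfect matching H, let X_H = 1 if all 2 edges of H are present in G. Then P[X_H = 1] = p^{2} = (1/4)^{2} = 1/16.
Summing the indicators: E[X] = Σ_H E[X_H] = 3 · p^{2} = 3 · 1/16 = 3/16.
Numerically: E[X] ≈ 0.1875.

E[X] = 3 · (1/4)^{2} = 3/16 ≈ 0.1875.


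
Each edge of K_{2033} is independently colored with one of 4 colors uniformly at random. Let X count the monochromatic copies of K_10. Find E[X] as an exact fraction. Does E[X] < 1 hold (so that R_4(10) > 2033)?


E[X] = C(2033, 10) · 4^{1 − 45} = 325074373196988390113235240 · 4^{−44} = 325074373196988390113235240/309485009821345068724781056.
As a reduced fraction: E[X] = 40634296649623548764154405/38685626227668133590597632 ≈ 1.0504.
Is E[X] < 1? NO.
Since E[X] ≥ 1, the first-moment bound is inconclusive at n = 2033; it does NOT by itself certify R_4(10) > 2033.

E[X] = 40634296649623548764154405/38685626227668133590597632 ≈ 1.0504; E[X] ≥ 1; first-moment method inconclusive here.


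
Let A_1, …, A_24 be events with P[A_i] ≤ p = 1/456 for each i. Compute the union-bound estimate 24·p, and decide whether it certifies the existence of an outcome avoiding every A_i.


Union bound: P[∪_{i=1}^{24} A_i] ≤ Σ_i P[A_i] ≤ 24·p = 24·(1/456) = 1/19.
Numerically: 1/19 ≈ 0.0526.
Is 1/19 < 1? YES.
Since P[∪ A_i] ≤ 1/19 < 1, the complement has P[∩ A_i^c] ≥ 1 − 1/19 = 18/19 > 0, so some outcome avoids every A_i.

24·p = 1/19 ≈ 0.0526; existence CERTIFIED by the union bound.


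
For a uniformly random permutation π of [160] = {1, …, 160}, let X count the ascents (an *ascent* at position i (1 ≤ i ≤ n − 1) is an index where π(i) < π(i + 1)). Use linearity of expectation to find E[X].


Write X = Σ X_I over i = 1, …, 159, with X_I the indicator of one ascent.
There are 159 indicators.
For each fixed i, the pair (π(i), π(i+1)) is a uniformly random ordered pair of distinct values from {1, …, 160}; by symmetry P[π(i) < π(i+1)] = 1/2.
By linearity: E[X] = 159 · (1/2) = (160 − 1) · (1/2) = 159/2 ≈ 79.500000.

E[X] = 159/2 = 79.500000.


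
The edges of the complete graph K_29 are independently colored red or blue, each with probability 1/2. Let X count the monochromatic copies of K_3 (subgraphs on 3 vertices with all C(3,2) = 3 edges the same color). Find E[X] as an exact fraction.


Let X = Σ_S X_S over the C(29, 3) = 3654 subsets S of size 3, where X_S = 1 if the K_3 on S is monochromatic.
For a fixed S, the K_3 on S has C(3, 2) = 3 edges. P[all 3 edges red] = (1/2)^3, and likewise for blue, so P[monochromatic] = 2·(1/2)^3 = 2^{1 − 3} = 1/4.
By linearity of expectation: E[X] = C(29, 3) · 2^{1 − 3} = 3654 · 1/4 = 1827/2.
Numerically: E[X] ≈ 913.500.

E[X] = C(29,3)·2^(1−C(3,2)) = 1827/2 ≈ 913.500.


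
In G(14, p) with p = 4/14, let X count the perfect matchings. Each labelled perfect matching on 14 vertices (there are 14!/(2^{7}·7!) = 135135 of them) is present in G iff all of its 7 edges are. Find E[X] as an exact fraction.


K_14 has 14!/(2^{7}·7!) = 135135 labelled perfect matchings.
For each such perfect matching H, let X_H = 1 if all 7 edges of H are present in G. Then P[X_H = 1] = p^{7} = (2/7)^{7} = 128/823543.
By linearity: E[X] = Σ_H E[X_H] = 135135 · p^{7} = 135135 · 128/823543 = 2471040/117649.
Numerically: E[X] ≈ 21.003.

E[X] = 135135 · (2/7)^{7} = 2471040/117649 ≈ 21.003.


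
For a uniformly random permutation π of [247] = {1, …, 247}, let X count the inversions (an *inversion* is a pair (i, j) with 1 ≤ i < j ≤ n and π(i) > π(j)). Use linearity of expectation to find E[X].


Write X = Σ X_I over the C(247, 2) = 30381 pairs i < j, with X_I the indicator of one inversion.
There are 30381 indicators.
For each fixed pair i < j, the values π(i) and π(j) are two distinct elements of {1, …, 247} in uniformly random order; by symmetry P[π(i) > π(j)] = 1/2.
By linearity: E[X] = 30381 · (1/2) = C(247, 2) · (1/2) = 30381/2 = 30381/2 ≈ 15190.500.

E[X] = 30381/2 = 15190.500.


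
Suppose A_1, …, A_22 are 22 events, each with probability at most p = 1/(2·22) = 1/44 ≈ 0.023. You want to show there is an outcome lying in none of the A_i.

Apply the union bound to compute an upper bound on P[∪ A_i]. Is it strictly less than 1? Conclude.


Union bound: P[∪_{i=1}^{22} A_i] ≤ Σ_i P[A_i] ≤ 22·p = 22·(1/44) = 1/2.
Numerically: 1/2 ≈ 0.500.
Is 1/2 < 1? YES.
Since P[∪ A_i] ≤ 1/2 < 1, the complement has P[∩ A_i^c] ≥ 1 − 1/2 = 1/2 > 0, so some outcome avoids every A_i.

22·p = 1/2 ≈ 0.500; existence CERTIFIED by the union bound.


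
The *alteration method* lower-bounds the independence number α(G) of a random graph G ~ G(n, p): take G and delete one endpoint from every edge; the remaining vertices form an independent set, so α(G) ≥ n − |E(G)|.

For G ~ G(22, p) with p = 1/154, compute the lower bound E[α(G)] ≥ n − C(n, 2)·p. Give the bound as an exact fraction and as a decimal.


E[|E(G)|] = C(22, 2)·p = 231 · (1/154) = 3/2.
E[α(G)] ≥ n − E[|E(G)|] = 22 − 3/2 = 41/2.
Numerically: ≈ 20.500000.
(This is only a lower bound; the true E[α(G)] may be larger.)

E[α(G)] ≥ 41/2 ≈ 20.500000.


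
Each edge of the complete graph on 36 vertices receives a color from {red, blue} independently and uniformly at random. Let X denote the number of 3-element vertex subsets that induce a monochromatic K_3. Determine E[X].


Let X = Σ_S X_S over the C(36, 3) = 7140 subsets S of size 3, where X_S = 1 if the K_3 on S is monochromatic.
For a fixed S, the K_3 on S has C(3, 2) = 3 edges. P[all 3 edges red] = (1/2)^3, and likewise for blue, so P[monochromatic] = 2·(1/2)^3 = 2^{1 − 3} = 1/4.
Summing: E[X] = C(36, 3) · 2^{1 − 3} = 7140 · 1/4 = 1785.
Numerically: E[X] ≈ 1785.000000.

E[X] = C(36,3)·2^(1−C(3,2)) = 1785 ≈ 1785.000000.


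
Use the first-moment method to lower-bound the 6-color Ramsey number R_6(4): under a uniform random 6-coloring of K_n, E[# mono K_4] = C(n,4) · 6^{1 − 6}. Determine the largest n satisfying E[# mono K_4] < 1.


We need C(n, 4) · 6^{1 − 6} < 1, i.e. C(n, 4) < 6^{6 − 1} = 7776.
Check values of n near the boundary:
  n = 16: C(16, 4) = 1820; 1820 < 7776? YES
  n = 17: C(17, 4) = 2380; 2380 < 7776? YES
  n = 18: C(18, 4) = 3060; 3060 < 7776? YES
  n = 19: C(19, 4) = 3876; 3876 < 7776? YES
  n = 20: C(20, 4) = 4845; 4845 < 7776? YES
  n = 21: C(21, 4) = 5985; 5985 < 7776? YES
  n = 22: C(22, 4) = 7315; 7315 < 7776? YES
  n = 23: C(23, 4) = 8855; 8855 < 7776? NO
The largest n with C(n, 4) < 7776 is n = 22 (where E[X] = 7315/7776 ≈ 0.941). Hence R_6(4) > 22, i.e. R_6(4) ≥ 23.

Largest n = 22; hence R_6(4) > 22.


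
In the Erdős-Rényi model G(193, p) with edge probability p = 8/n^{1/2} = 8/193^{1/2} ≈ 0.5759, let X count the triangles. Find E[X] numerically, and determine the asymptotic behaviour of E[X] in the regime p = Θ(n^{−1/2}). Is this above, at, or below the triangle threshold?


Number of potential triangles: C(193, 3) = 1179616.
Each occurs with probability p³ ≈ (0.5759)³ ≈ 1.909563e-01.
By linearity: E[X] = C(193, 3)·p³ ≈ 1179616 · 1.909563e-01 ≈ 225255.1101.
Since α = 1/2 < 1, p = c/n^{1/2} ≫ 1/n is above the triangle threshold p ~ 1/n. Asymptotically E[X] ~ (c³/6)·n^{3(1−α)} = (8³/6)·n^{1.5} → ∞; triangles are abundant w.h.p.

E[X] ≈ 225255.1101; in regime p = Θ(1/n^{1/2}) E[X] diverges (above the triangle threshold p ~ 1/n).


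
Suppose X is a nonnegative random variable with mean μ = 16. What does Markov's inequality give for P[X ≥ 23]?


μ = E[X] = 16, a = 23.
Markov: P[X ≥ 23] ≤ μ/a = (16)/23 = 16/23.
Numerically: ≈ 0.6957.
(Since a = 23 > μ = 16.0000, the bound 16/23 is < 1 and informative.)

P[X ≥ 23] ≤ 16/23 ≈ 0.6957.


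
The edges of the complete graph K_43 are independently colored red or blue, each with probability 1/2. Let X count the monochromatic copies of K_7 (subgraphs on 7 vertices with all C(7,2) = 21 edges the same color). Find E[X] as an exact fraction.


Let X = Σ_S X_S over the C(43, 7) = 32224114 subsets S of size 7, where X_S = 1 if the K_7 on S is monochromatic.
For a fixed S, the K_7 on S has C(7, 2) = 21 edges. P[all 21 edges red] = (1/2)^21, and likewise for blue, so P[monochromatic] = 2·(1/2)^21 = 2^{1 − 21} = 1/1048576.
By linearity of expectation: E[X] = C(43, 7) · 2^{1 − 21} = 32224114 · 1/1048576 = 16112057/524288.
Numerically: E[X] ≈ 30.731310.

E[X] = C(43,7)·2^(1−C(7,2)) = 16112057/524288 ≈ 30.731310.


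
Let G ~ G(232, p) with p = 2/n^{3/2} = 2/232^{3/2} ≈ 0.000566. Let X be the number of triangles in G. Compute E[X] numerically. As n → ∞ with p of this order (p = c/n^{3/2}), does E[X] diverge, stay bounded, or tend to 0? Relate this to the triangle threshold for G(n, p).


Number of potential triangles: C(232, 3) = 2054360.
Each occurs with probability p³ ≈ (0.000566)³ ≈ 1.81298e-10.
By linearity: E[X] = C(232, 3)·p³ ≈ 2054360 · 1.81298e-10 ≈ 0.000.
Since α = 3/2 > 1, p = c/n^{3/2} = o(1/n) is below the triangle threshold p ~ 1/n. Asymptotically E[X] ~ (c³/6)·n^{3(1−α)} = (2³/6)·n^{-1.5} → 0, so by Markov's inequality G has no triangles w.h.p.

E[X] ≈ 0.000; in regime p = Θ(1/n^{3/2}) E[X] tends to 0 (below the triangle threshold p ~ 1/n).


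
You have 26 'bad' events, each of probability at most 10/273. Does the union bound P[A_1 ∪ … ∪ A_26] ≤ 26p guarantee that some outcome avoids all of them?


Union bound: P[∪_{i=1}^{26} A_i] ≤ Σ_i P[A_i] ≤ 26·p = 26·(10/273) = 20/21.
Numerically: 20/21 ≈ 0.95238.
Is 20/21 < 1? YES.
Since P[∪ A_i] ≤ 20/21 < 1, the complement has P[∩ A_i^c] ≥ 1 − 20/21 = 1/21 > 0, so some outcome avoids every A_i.

26·p = 20/21 ≈ 0.95238; existence CERTIFIED by the union bound.


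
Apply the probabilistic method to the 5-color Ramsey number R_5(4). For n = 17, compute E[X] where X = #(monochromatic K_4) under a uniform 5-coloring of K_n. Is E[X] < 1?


E[X] = C(17, 4) · 5^{1 − 6} = 2380 · 5^{−5} = 2380/3125.
As a reduced fraction: E[X] = 476/625 ≈ 0.762.
Is E[X] < 1? YES.
Since E[X] < 1, there exists a 5-coloring of K_{17} with no monochromatic K_4; hence R_5(4) > 17.

E[X] = 476/625 ≈ 0.762; E[X] < 1, so R_5(4) > 17.


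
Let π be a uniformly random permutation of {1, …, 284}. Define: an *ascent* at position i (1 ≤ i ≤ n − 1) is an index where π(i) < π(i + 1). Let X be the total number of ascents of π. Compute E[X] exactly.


Write X = Σ X_I over i = 1, …, 283, with X_I the indicator of one ascent.
There are 283 indicators.
For each fixed i, the pair (π(i), π(i+1)) is a uniformly random ordered pair of distinct values from {1, …, 284}; by symmetry P[π(i) < π(i+1)] = 1/2.
By linearity: E[X] = 283 · (1/2) = (284 − 1) · (1/2) = 283/2 ≈ 141.50000.

E[X] = 283/2 = 141.50000.


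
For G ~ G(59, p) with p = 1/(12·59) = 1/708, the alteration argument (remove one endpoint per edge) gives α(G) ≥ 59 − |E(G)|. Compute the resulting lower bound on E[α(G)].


E[|E(G)|] = C(59, 2)·p = 1711 · (1/708) = 29/12.
E[α(G)] ≥ n − E[|E(G)|] = 59 − 29/12 = 679/12.
Numerically: ≈ 56.58333.
(This is only a lower bound; the true E[α(G)] may be larger.)

E[α(G)] ≥ 679/12 ≈ 56.58333.


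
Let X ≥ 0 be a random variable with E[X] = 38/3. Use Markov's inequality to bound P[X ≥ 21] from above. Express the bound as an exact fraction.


μ = E[X] = 38/3, a = 21.
Markov: P[X ≥ 21] ≤ μ/a = (38/3)/21 = 38/63.
Numerically: ≈ 0.6032.
(Since a = 21 > μ = 12.6667, the bound 38/63 is < 1 and informative.)

P[X ≥ 21] ≤ 38/63 ≈ 0.6032.


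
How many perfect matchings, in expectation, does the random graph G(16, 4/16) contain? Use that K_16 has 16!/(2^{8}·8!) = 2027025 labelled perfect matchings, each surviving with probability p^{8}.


K_16 has 16!/(2^{8}·8!) = 2027025 labelled perfect matchings.
For each such perfect matching H, let X_H = 1 if all 8 edges of H are present in G. Then P[X_H = 1] = p^{8} = (1/4)^{8} = 1/65536.
By linearity of expectation: E[X] = Σ_H E[X_H] = 2027025 · p^{8} = 2027025 · 1/65536 = 2027025/65536.
Numerically: E[X] ≈ 30.93.

E[X] = 2027025 · (1/4)^{8} = 2027025/65536 ≈ 30.93.


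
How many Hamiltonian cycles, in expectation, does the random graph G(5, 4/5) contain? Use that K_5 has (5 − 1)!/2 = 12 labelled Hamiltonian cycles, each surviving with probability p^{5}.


K_5 has (5 − 1)!/2 = 12 labelled Hamiltonian cycles.
For each such Hamiltonian cycle H, let X_H = 1 if all 5 edges of H are present in G. Then P[X_H = 1] = p^{5} = (4/5)^{5} = 1024/3125.
By linearity: E[X] = Σ_H E[X_H] = 12 · p^{5} = 12 · 1024/3125 = 12288/3125.
Numerically: E[X] ≈ 3.932.

E[X] = 12 · (4/5)^{5} = 12288/3125 ≈ 3.932.


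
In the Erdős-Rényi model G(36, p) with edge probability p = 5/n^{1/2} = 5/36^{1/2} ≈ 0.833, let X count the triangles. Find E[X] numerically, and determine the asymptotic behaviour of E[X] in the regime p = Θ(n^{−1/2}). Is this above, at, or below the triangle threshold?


Number of potential triangles: C(36, 3) = 7140.
Each occurs with probability p³ ≈ (0.833)³ ≈ 5.78704e-01.
By linearity: E[X] = C(36, 3)·p³ ≈ 7140 · 5.78704e-01 ≈ 4131.944.
Since α = 1/2 < 1, p = c/n^{1/2} ≫ 1/n is above the triangle threshold p ~ 1/n. Asymptotically E[X] ~ (c³/6)·n^{3(1−α)} = (5³/6)·n^{1.5} → ∞; triangles are abundant w.h.p.

E[X] ≈ 4131.944; in regime p = Θ(1/n^{1/2}) E[X] diverges (above the triangle threshold p ~ 1/n).


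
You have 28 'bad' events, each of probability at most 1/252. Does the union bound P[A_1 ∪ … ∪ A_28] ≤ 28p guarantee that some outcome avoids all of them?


Union bound: P[∪_{i=1}^{28} A_i] ≤ Σ_i P[A_i] ≤ 28·p = 28·(1/252) = 1/9.
Numerically: 1/9 ≈ 0.1111111.
Is 1/9 < 1? YES.
Since P[∪ A_i] ≤ 1/9 < 1, the complement has P[∩ A_i^c] ≥ 1 − 1/9 = 8/9 > 0, so some outcome avoids every A_i.

28·p = 1/9 ≈ 0.1111111; existence CERTIFIED by the union bound.


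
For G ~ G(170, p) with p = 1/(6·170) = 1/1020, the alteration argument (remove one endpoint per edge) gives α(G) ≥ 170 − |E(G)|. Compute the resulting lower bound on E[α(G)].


E[|E(G)|] = C(170, 2)·p = 14365 · (1/1020) = 169/12.
E[α(G)] ≥ n − E[|E(G)|] = 170 − 169/12 = 1871/12.
Numerically: ≈ 155.91667.
(This is only a lower bound; the true E[α(G)] may be larger.)

E[α(G)] ≥ 1871/12 ≈ 155.91667.


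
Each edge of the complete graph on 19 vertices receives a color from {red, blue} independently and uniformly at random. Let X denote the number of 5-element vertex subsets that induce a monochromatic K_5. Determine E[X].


Let X = Σ_S X_S over the C(19, 5) = 11628 subsets S of size 5, where X_S = 1 if the K_5 on S is monochromatic.
For a fixed S, the K_5 on S has C(5, 2) = 10 edges. P[all 10 edges red] = (1/2)^10, and likewise for blue, so P[monochromatic] = 2·(1/2)^10 = 2^{1 − 10} = 1/512.
By linearity of expectation: E[X] = C(19, 5) · 2^{1 − 10} = 11628 · 1/512 = 2907/128.
Numerically: E[X] ≈ 22.71094.

E[X] = C(19,5)·2^(1−C(5,2)) = 2907/128 ≈ 22.71094.


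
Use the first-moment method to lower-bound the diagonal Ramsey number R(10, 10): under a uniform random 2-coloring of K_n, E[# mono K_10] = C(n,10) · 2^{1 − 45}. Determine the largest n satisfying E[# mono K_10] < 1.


We need C(n, 10) · 2^{1 − 45} < 1, i.e. C(n, 10) < 2^{45 − 1} = 17592186044416.
Check values of n near the boundary:
  n = 98: C(98, 10) = 14005614014756; 14005614014756 < 17592186044416? YES
  n = 99: C(99, 10) = 15579278510796; 15579278510796 < 17592186044416? YES
  n = 100: C(100, 10) = 17310309456440; 17310309456440 < 17592186044416? YES
  n = 101: C(101, 10) = 19212541264840; 19212541264840 < 17592186044416? NO
  n = 102: C(102, 10) = 21300860967540; 21300860967540 < 17592186044416? NO
  n = 103: C(103, 10) = 23591276125340; 23591276125340 < 17592186044416? NO
The largest n with C(n, 10) < 17592186044416 is n = 100 (where E[X] = 2163788682055/2199023255552 ≈ 0.984). Hence R(10, 10) > 100, i.e. R(10, 10) ≥ 101.

Largest n = 100; hence R(10, 10) > 100.


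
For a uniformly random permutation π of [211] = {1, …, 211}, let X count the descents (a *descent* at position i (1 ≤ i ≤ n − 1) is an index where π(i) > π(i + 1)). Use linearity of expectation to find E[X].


Write X = Σ X_I over i = 1, …, 210, with X_I the indicator of one descent.
There are 210 indicators.
For each fixed i, the pair (π(i), π(i+1)) is a uniformly random ordered pair of distinct values from {1, …, 211}; by symmetry P[π(i) > π(i+1)] = 1/2.
By linearity: E[X] = 210 · (1/2) = (211 − 1) · (1/2) = 105 ≈ 105.000.

E[X] = 105 = 105.000.


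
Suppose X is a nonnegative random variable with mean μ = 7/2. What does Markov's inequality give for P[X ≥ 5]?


μ = E[X] = 7/2, a = 5.
Markov: P[X ≥ 5] ≤ μ/a = (7/2)/5 = 7/10.
Numerically: ≈ 0.700.
(Since a = 5 > μ = 3.500, the bound 7/10 is < 1 and informative.)

P[X ≥ 5] ≤ 7/10 ≈ 0.700.


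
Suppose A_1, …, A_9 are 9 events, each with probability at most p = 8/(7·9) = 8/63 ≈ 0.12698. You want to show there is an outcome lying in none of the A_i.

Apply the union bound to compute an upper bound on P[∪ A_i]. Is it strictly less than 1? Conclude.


Union bound: P[∪_{i=1}^{9} A_i] ≤ Σ_i P[A_i] ≤ 9·p = 9·(8/63) = 8/7.
Numerically: 8/7 ≈ 1.14286.
Is 8/7 < 1? NO.
Since the bound 8/7 is ≥ 1, the union bound is uninformative here; it does NOT by itself certify existence.

9·p = 8/7 ≈ 1.14286; existence NOT certified by the union bound.


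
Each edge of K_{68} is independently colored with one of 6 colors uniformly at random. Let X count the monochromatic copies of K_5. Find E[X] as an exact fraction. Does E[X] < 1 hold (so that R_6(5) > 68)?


E[X] = C(68, 5) · 6^{1 − 10} = 10424128 · 6^{−9} = 10424128/10077696.
As a reduced fraction: E[X] = 162877/157464 ≈ 1.034376.
Is E[X] < 1? NO.
Since E[X] ≥ 1, the first-moment bound is inconclusive at n = 68; it does NOT by itself certify R_6(5) > 68.

E[X] = 162877/157464 ≈ 1.034376; E[X] ≥ 1; first-moment method inconclusive here.


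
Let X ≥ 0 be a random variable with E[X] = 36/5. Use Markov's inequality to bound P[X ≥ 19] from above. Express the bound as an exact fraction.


μ = E[X] = 36/5, a = 19.
Markov: P[X ≥ 19] ≤ μ/a = (36/5)/19 = 36/95.
Numerically: ≈ 0.37895.
(Since a = 19 > μ = 7.20000, the bound 36/95 is < 1 and informative.)

P[X ≥ 19] ≤ 36/95 ≈ 0.37895.


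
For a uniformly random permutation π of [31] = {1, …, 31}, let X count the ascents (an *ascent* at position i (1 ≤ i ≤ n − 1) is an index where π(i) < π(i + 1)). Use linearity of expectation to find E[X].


Write X = Σ X_I over i = 1, …, 30, with X_I the indicator of one ascent.
There are 30 indicators.
For each fixed i, the pair (π(i), π(i+1)) is a uniformly random ordered pair of distinct values from {1, …, 31}; by symmetry P[π(i) < π(i+1)] = 1/2.
By linearity: E[X] = 30 · (1/2) = (31 − 1) · (1/2) = 15 ≈ 15.0000.

E[X] = 15 = 15.0000.


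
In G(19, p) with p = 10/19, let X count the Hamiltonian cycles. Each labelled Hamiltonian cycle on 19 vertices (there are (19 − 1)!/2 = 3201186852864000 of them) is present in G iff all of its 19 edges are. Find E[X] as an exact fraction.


K_19 has (19 − 1)!/2 = 3201186852864000 labelled Hamiltonian cycles.
For each such Hamiltonian cycle H, let X_H = 1 if all 19 edges of H are present in G. Then P[X_H = 1] = p^{19} = (10/19)^{19} = 10000000000000000000/1978419655660313589123979.
By linearity of expectation: E[X] = Σ_H E[X_H] = 3201186852864000 · p^{19} = 3201186852864000 · 10000000000000000000/1978419655660313589123979 = 32011868528640000000000000000000000/1978419655660313589123979.
Numerically: E[X] ≈ 1.618e+10.

E[X] = 3201186852864000 · (10/19)^{19} = 32011868528640000000000000000000000/1978419655660313589123979 ≈ 1.618e+10.


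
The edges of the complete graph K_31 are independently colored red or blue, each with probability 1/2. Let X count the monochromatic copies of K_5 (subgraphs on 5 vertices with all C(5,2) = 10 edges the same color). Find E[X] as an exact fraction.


Let X = Σ_S X_S over the C(31, 5) = 169911 subsets S of size 5, where X_S = 1 if the K_5 on S is monochromatic.
For a fixed S, the K_5 on S has C(5, 2) = 10 edges. P[all 10 edges red] = (1/2)^10, and likewise for blue, so P[monochromatic] = 2·(1/2)^10 = 2^{1 − 10} = 1/512.
By linearity: E[X] = C(31, 5) · 2^{1 − 10} = 169911 · 1/512 = 169911/512.
Numerically: E[X] ≈ 331.857.

E[X] = C(31,5)·2^(1−C(5,2)) = 169911/512 ≈ 331.857.


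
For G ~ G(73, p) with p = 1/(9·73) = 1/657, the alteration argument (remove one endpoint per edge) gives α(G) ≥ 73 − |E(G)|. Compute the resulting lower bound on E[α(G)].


E[|E(G)|] = C(73, 2)·p = 2628 · (1/657) = 4.
E[α(G)] ≥ n − E[|E(G)|] = 73 − 4 = 69.
Numerically: ≈ 69.000000.
(This is only a lower bound; the true E[α(G)] may be larger.)

E[α(G)] ≥ 69 ≈ 69.000000.


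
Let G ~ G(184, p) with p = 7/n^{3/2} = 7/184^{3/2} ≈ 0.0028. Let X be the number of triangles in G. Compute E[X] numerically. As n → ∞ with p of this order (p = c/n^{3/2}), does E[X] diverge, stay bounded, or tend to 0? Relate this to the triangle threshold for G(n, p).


Number of potential triangles: C(184, 3) = 1021384.
Each occurs with probability p³ ≈ (0.0028)³ ≈ 2.20604e-08.
By linearity: E[X] = C(184, 3)·p³ ≈ 1021384 · 2.20604e-08 ≈ 0.023.
Since α = 3/2 > 1, p = c/n^{3/2} = o(1/n) is below the triangle threshold p ~ 1/n. Asymptotically E[X] ~ (c³/6)·n^{3(1−α)} = (7³/6)·n^{-1.5} → 0, so by Markov's inequality G has no triangles w.h.p.

E[X] ≈ 0.023; in regime p = Θ(1/n^{3/2}) E[X] tends to 0 (below the triangle threshold p ~ 1/n).


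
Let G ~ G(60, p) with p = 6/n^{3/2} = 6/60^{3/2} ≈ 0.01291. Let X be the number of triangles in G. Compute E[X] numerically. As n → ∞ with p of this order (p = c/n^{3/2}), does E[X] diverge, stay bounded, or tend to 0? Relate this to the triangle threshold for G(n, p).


Number of potential triangles: C(60, 3) = 34220.
Each occurs with probability p³ ≈ (0.01291)³ ≈ 2.1516574e-06.
By linearity: E[X] = C(60, 3)·p³ ≈ 34220 · 2.1516574e-06 ≈ 0.07363.
Since α = 3/2 > 1, p = c/n^{3/2} = o(1/n) is below the triangle threshold p ~ 1/n. Asymptotically E[X] ~ (c³/6)·n^{3(1−α)} = (6³/6)·n^{-1.5} → 0, so by Markov's inequality G has no triangles w.h.p.

E[X] ≈ 0.07363; in regime p = Θ(1/n^{3/2}) E[X] tends to 0 (below the triangle threshold p ~ 1/n).


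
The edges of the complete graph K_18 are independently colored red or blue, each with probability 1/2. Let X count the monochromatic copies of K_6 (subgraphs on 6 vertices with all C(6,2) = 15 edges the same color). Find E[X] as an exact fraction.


Let X = Σ_S X_S over the C(18, 6) = 18564 subsets S of size 6, where X_S = 1 if the K_6 on S is monochromatic.
For a fixed S, the K_6 on S has C(6, 2) = 15 edges. P[all 15 edges red] = (1/2)^15, and likewise for blue, so P[monochromatic] = 2·(1/2)^15 = 2^{1 − 15} = 1/16384.
Summing: E[X] = C(18, 6) · 2^{1 − 15} = 18564 · 1/16384 = 4641/4096.
Numerically: E[X] ≈ 1.133057.

E[X] = C(18,6)·2^(1−C(6,2)) = 4641/4096 ≈ 1.133057.


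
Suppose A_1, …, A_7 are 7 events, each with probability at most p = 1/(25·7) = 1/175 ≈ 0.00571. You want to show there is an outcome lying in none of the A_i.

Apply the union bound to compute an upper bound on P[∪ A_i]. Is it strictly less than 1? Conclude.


Union bound: P[∪_{i=1}^{7} A_i] ≤ Σ_i P[A_i] ≤ 7·p = 7·(1/175) = 1/25.
Numerically: 1/25 ≈ 0.04000.
Is 1/25 < 1? YES.
Since P[∪ A_i] ≤ 1/25 < 1, the complement has P[∩ A_i^c] ≥ 1 − 1/25 = 24/25 > 0, so some outcome avoids every A_i.

7·p = 1/25 ≈ 0.04000; existence CERTIFIED by the union bound.


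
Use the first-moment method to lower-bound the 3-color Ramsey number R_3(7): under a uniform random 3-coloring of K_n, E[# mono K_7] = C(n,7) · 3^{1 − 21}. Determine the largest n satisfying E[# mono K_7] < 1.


We need C(n, 7) · 3^{1 − 21} < 1, i.e. C(n, 7) < 3^{21 − 1} = 3486784401.
Check values of n near the boundary:
  n = 78: C(78, 7) = 2641902120; 2641902120 < 3486784401? YES
  n = 79: C(79, 7) = 2898753715; 2898753715 < 3486784401? YES
  n = 80: C(80, 7) = 3176716400; 3176716400 < 3486784401? YES
  n = 81: C(81, 7) = 3477216600; 3477216600 < 3486784401? YES
  n = 82: C(82, 7) = 3801756816; 3801756816 < 3486784401? NO
The largest n with C(n, 7) < 3486784401 is n = 81 (where E[X] = 42928600/43046721 ≈ 0.997256). Hence R_3(7) > 81, i.e. R_3(7) ≥ 82.

Largest n = 81; hence R_3(7) > 81.


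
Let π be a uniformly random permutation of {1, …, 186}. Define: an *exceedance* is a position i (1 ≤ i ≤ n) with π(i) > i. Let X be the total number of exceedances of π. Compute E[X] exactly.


Write X = Σ_{i=1}^{186} X_i, where X_i = 1_{π(i) > i}.
For each fixed i, π(i) is uniform over {1, …, 186} (marginal of a uniform permutation), so P[π(i) > i] = (n − i)/n. Summing: Σ_{i=1}^{186} (n − i)/n = (0 + 1 + … + 185)/186 = 186(186 − 1)/(2·186) = (186 − 1)/2.
Hence E[X] = Σ_{i=1}^{186} (186 − i)/186 = 185/2 ≈ 92.500000.

E[X] = 185/2 = 92.500000.


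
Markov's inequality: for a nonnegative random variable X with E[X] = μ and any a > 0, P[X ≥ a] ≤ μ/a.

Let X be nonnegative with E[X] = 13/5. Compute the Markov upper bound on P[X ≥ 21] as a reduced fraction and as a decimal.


μ = E[X] = 13/5, a = 21.
Markov: P[X ≥ 21] ≤ μ/a = (13/5)/21 = 13/105.
Numerically: ≈ 0.12381.
(Since a = 21 > μ = 2.60000, the bound 13/105 is < 1 and informative.)

P[X ≥ 21] ≤ 13/105 ≈ 0.12381.


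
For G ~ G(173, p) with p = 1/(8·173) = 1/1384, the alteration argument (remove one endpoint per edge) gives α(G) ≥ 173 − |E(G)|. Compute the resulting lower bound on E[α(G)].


E[|E(G)|] = C(173, 2)·p = 14878 · (1/1384) = 43/4.
E[α(G)] ≥ n − E[|E(G)|] = 173 − 43/4 = 649/4.
Numerically: ≈ 162.250000.
(This is only a lower bound; the true E[α(G)] may be larger.)

E[α(G)] ≥ 649/4 ≈ 162.250000.


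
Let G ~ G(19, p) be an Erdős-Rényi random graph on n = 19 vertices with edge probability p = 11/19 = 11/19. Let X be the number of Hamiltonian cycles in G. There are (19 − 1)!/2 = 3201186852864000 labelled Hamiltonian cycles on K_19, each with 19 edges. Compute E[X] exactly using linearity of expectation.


K_19 has (19 − 1)!/2 = 3201186852864000 labelled Hamiltonian cycles.
For each such Hamiltonian cycle H, let X_H = 1 if all 19 edges of H are present in G. Then P[X_H = 1] = p^{19} = (11/19)^{19} = 61159090448414546291/1978419655660313589123979.
By linearity: E[X] = Σ_H E[X_H] = 3201186852864000 · p^{19} = 3201186852864000 · 61159090448414546291/1978419655660313589123979 = 195781676276584883979724733927424000/1978419655660313589123979.
Numerically: E[X] ≈ 9.9e+10.

E[X] = 3201186852864000 · (11/19)^{19} = 195781676276584883979724733927424000/1978419655660313589123979 ≈ 9.9e+10.


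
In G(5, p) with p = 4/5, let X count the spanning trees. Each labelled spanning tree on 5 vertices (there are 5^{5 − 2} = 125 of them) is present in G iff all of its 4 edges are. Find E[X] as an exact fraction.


K_5 has 5^{5 − 2} = 125 labelled spanning trees.
For each such spanning tree H, let X_H = 1 if all 4 edges of H are present in G. Then P[X_H = 1] = p^{4} = (4/5)^{4} = 256/625.
By linearity of expectation: E[X] = Σ_H E[X_H] = 125 · p^{4} = 125 · 256/625 = 256/5.
Numerically: E[X] ≈ 51.2.

E[X] = 125 · (4/5)^{4} = 256/5 ≈ 51.2.


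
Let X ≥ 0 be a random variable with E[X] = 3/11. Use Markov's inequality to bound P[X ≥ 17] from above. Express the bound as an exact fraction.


μ = E[X] = 3/11, a = 17.
Markov: P[X ≥ 17] ≤ μ/a = (3/11)/17 = 3/187.
Numerically: ≈ 0.016043.
(Since a = 17 > μ = 0.272727, the bound 3/187 is < 1 and informative.)

P[X ≥ 17] ≤ 3/187 ≈ 0.016043.


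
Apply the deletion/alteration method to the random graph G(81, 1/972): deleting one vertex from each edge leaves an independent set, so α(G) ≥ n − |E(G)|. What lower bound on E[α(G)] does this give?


E[|E(G)|] = C(81, 2)·p = 3240 · (1/972) = 10/3.
E[α(G)] ≥ n − E[|E(G)|] = 81 − 10/3 = 233/3.
Numerically: ≈ 77.6667.
(This is only a lower bound; the true E[α(G)] may be larger.)

E[α(G)] ≥ 233/3 ≈ 77.6667.


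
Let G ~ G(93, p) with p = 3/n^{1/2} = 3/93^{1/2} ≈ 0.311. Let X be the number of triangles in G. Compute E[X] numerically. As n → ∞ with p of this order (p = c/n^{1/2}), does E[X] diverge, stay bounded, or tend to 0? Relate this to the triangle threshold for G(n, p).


Number of potential triangles: C(93, 3) = 129766.
Each occurs with probability p³ ≈ (0.311)³ ≈ 3.01050e-02.
By linearity: E[X] = C(93, 3)·p³ ≈ 129766 · 3.01050e-02 ≈ 3906.612.
Since α = 1/2 < 1, p = c/n^{1/2} ≫ 1/n is above the triangle threshold p ~ 1/n. Asymptotically E[X] ~ (c³/6)·n^{3(1−α)} = (3³/6)·n^{1.5} → ∞; triangles are abundant w.h.p.

E[X] ≈ 3906.612; in regime p = Θ(1/n^{1/2}) E[X] diverges (above the triangle threshold p ~ 1/n).


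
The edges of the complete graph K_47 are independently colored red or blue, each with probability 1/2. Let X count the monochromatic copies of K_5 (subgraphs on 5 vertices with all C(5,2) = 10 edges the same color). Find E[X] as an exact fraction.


Let X = Σ_S X_S over the C(47, 5) = 1533939 subsets S of size 5, where X_S = 1 if the K_5 on S is monochromatic.
For a fixed S, the K_5 on S has C(5, 2) = 10 edges. P[all 10 edges red] = (1/2)^10, and likewise for blue, so P[monochromatic] = 2·(1/2)^10 = 2^{1 − 10} = 1/512.
By linearity: E[X] = C(47, 5) · 2^{1 − 10} = 1533939 · 1/512 = 1533939/512.
Numerically: E[X] ≈ 2995.974609.

E[X] = C(47,5)·2^(1−C(5,2)) = 1533939/512 ≈ 2995.974609.


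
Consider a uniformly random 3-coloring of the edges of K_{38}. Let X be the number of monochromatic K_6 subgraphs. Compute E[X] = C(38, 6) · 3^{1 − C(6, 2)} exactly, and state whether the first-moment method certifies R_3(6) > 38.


E[X] = C(38, 6) · 3^{1 − 15} = 2760681 · 3^{−14} = 2760681/4782969.
As a reduced fraction: E[X] = 920227/1594323 ≈ 0.57719.
Is E[X] < 1? YES.
Since E[X] < 1, there exists a 3-coloring of K_{38} with no monochromatic K_6; hence R_3(6) > 38.

E[X] = 920227/1594323 ≈ 0.57719; E[X] < 1, so R_3(6) > 38.


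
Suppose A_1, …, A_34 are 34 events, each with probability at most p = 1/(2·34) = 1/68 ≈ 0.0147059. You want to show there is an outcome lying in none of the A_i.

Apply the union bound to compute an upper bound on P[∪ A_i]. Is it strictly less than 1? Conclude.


Union bound: P[∪_{i=1}^{34} A_i] ≤ Σ_i P[A_i] ≤ 34·p = 34·(1/68) = 1/2.
Numerically: 1/2 ≈ 0.5000000.
Is 1/2 < 1? YES.
Since P[∪ A_i] ≤ 1/2 < 1, the complement has P[∩ A_i^c] ≥ 1 − 1/2 = 1/2 > 0, so some outcome avoids every A_i.

34·p = 1/2 ≈ 0.5000000; existence CERTIFIED by the union bound.


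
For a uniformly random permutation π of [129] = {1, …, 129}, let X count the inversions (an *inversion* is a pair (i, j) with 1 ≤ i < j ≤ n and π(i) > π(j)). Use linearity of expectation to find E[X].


Write X = Σ X_I over the C(129, 2) = 8256 pairs i < j, with X_I the indicator of one inversion.
There are 8256 indicators.
For each fixed pair i < j, the values π(i) and π(j) are two distinct elements of {1, …, 129} in uniformly random order; by symmetry P[π(i) > π(j)] = 1/2.
By linearity: E[X] = 8256 · (1/2) = C(129, 2) · (1/2) = 8256/2 = 4128 ≈ 4128.000.

E[X] = 4128 = 4128.000.


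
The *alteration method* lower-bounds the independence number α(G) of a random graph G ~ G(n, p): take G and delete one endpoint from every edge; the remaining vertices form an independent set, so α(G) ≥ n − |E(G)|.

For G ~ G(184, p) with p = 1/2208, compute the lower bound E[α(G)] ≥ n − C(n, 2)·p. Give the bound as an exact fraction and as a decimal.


E[|E(G)|] = C(184, 2)·p = 16836 · (1/2208) = 61/8.
E[α(G)] ≥ n − E[|E(G)|] = 184 − 61/8 = 1411/8.
Numerically: ≈ 176.375000.
(This is only a lower bound; the true E[α(G)] may be larger.)

E[α(G)] ≥ 1411/8 ≈ 176.375000.


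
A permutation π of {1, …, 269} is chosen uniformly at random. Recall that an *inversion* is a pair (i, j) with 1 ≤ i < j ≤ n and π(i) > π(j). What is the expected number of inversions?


Write X = Σ X_I over the C(269, 2) = 36046 pairs i < j, with X_I the indicator of one inversion.
There are 36046 indicators.
For each fixed pair i < j, the values π(i) and π(j) are two distinct elements of {1, …, 269} in uniformly random order; by symmetry P[π(i) > π(j)] = 1/2.
By linearity: E[X] = 36046 · (1/2) = C(269, 2) · (1/2) = 36046/2 = 18023 ≈ 18023.000000.

E[X] = 18023 = 18023.000000.


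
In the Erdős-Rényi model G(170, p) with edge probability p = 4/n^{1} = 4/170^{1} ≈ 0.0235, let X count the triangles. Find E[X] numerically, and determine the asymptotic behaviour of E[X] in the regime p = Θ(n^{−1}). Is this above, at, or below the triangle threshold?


Number of potential triangles: C(170, 3) = 804440.
Each occurs with probability p³ ≈ (0.0235)³ ≈ 1.30267e-05.
By linearity: E[X] = C(170, 3)·p³ ≈ 804440 · 1.30267e-05 ≈ 10.479.
Here α = 1, so p = 4/n is exactly at the triangle threshold p ~ 1/n. Asymptotically E[X] → c³/6 = 4³/6 = 32/3 ≈ 10.667, a bounded constant. In this regime the triangle count is asymptotically Poisson(c³/6).

E[X] ≈ 10.479; in regime p = Θ(1/n^{1}) E[X] stays bounded (at the triangle threshold p ~ 1/n).


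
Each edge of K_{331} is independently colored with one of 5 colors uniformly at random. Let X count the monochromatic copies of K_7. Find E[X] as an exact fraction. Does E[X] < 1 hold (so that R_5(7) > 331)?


E[X] = C(331, 7) · 5^{1 − 21} = 81027017349850 · 5^{−20} = 81027017349850/95367431640625.
As a reduced fraction: E[X] = 3241080693994/3814697265625 ≈ 0.8496299.
Is E[X] < 1? YES.
Since E[X] < 1, there exists a 5-coloring of K_{331} with no monochromatic K_7; hence R_5(7) > 331.

E[X] = 3241080693994/3814697265625 ≈ 0.8496299; E[X] < 1, so R_5(7) > 331.


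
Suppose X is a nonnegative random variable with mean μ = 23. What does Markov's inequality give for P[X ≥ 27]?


μ = E[X] = 23, a = 27.
Markov: P[X ≥ 27] ≤ μ/a = (23)/27 = 23/27.
Numerically: ≈ 0.852.
(Since a = 27 > μ = 23.000, the bound 23/27 is < 1 and informative.)

P[X ≥ 27] ≤ 23/27 ≈ 0.852.


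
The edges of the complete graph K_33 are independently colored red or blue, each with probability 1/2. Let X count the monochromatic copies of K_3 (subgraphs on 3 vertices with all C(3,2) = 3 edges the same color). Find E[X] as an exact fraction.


Let X = Σ_S X_S over the C(33, 3) = 5456 subsets S of size 3, where X_S = 1 if the K_3 on S is monochromatic.
For a fixed S, the K_3 on S has C(3, 2) = 3 edges. P[all 3 edges red] = (1/2)^3, and likewise for blue, so P[monochromatic] = 2·(1/2)^3 = 2^{1 − 3} = 1/4.
By linearity: E[X] = C(33, 3) · 2^{1 − 3} = 5456 · 1/4 = 1364.
Numerically: E[X] ≈ 1364.000000.

E[X] = C(33,3)·2^(1−C(3,2)) = 1364 ≈ 1364.000000.


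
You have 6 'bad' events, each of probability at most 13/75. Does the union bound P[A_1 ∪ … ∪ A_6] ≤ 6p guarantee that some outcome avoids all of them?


Union bound: P[∪_{i=1}^{6} A_i] ≤ Σ_i P[A_i] ≤ 6·p = 6·(13/75) = 26/25.
Numerically: 26/25 ≈ 1.040000.
Is 26/25 < 1? NO.
Since the bound 26/25 is ≥ 1, the union bound is uninformative here; it does NOT by itself certify existence.

6·p = 26/25 ≈ 1.040000; existence NOT certified by the union bound.


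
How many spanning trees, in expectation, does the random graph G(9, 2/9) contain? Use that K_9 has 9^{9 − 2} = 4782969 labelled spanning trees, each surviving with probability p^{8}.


K_9 has 9^{9 − 2} = 4782969 labelled spanning trees.
For each such spanning tree H, let X_H = 1 if all 8 edges of H are present in G. Then P[X_H = 1] = p^{8} = (2/9)^{8} = 256/43046721.
By linearity of expectation: E[X] = Σ_H E[X_H] = 4782969 · p^{8} = 4782969 · 256/43046721 = 256/9.
Numerically: E[X] ≈ 28.444.

E[X] = 4782969 · (2/9)^{8} = 256/9 ≈ 28.444.


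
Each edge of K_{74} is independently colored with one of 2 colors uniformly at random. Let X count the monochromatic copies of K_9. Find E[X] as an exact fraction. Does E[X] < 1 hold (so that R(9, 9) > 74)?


E[X] = C(74, 9) · 2^{1 − 36} = 110524147514 · 2^{−35} = 110524147514/34359738368.
As a reduced fraction: E[X] = 55262073757/17179869184 ≈ 3.217.
Is E[X] < 1? NO.
Since E[X] ≥ 1, the first-moment bound is inconclusive at n = 74; it does NOT by itself certify R(9, 9) > 74.

E[X] = 55262073757/17179869184 ≈ 3.217; E[X] ≥ 1; first-moment method inconclusive here.


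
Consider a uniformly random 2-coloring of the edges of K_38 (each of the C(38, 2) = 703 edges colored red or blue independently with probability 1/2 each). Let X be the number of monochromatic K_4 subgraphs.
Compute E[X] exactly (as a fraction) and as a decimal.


Let X = Σ_S X_S over the C(38, 4) = 73815 subsets S of size 4, where X_S = 1 if the K_4 on S is monochromatic.
For a fixed S, the K_4 on S has C(4, 2) = 6 edges. P[all 6 edges red] = (1/2)^6, and likewise for blue, so P[monochromatic] = 2·(1/2)^6 = 2^{1 − 6} = 1/32.
By linearity of expectation: E[X] = C(38, 4) · 2^{1 − 6} = 73815 · 1/32 = 73815/32.
Numerically: E[X] ≈ 2306.71875.

E[X] = C(38,4)·2^(1−C(4,2)) = 73815/32 ≈ 2306.71875.


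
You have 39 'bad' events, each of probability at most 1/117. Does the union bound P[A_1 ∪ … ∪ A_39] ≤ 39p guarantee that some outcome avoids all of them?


Union bound: P[∪_{i=1}^{39} A_i] ≤ Σ_i P[A_i] ≤ 39·p = 39·(1/117) = 1/3.
Numerically: 1/3 ≈ 0.3333.
Is 1/3 < 1? YES.
Since P[∪ A_i] ≤ 1/3 < 1, the complement has P[∩ A_i^c] ≥ 1 − 1/3 = 2/3 > 0, so some outcome avoids every A_i.

39·p = 1/3 ≈ 0.3333; existence CERTIFIED by the union bound.


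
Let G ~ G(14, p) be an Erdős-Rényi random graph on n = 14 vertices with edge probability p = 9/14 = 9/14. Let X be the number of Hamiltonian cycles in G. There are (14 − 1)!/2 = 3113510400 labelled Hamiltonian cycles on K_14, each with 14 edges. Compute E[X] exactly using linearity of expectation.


K_14 has (14 − 1)!/2 = 3113510400 labelled Hamiltonian cycles.
For each such Hamiltonian cycle H, let X_H = 1 if all 14 edges of H are present in G. Then P[X_H = 1] = p^{14} = (9/14)^{14} = 22876792454961/11112006825558016.
By linearity of expectation: E[X] = Σ_H E[X_H] = 3113510400 · p^{14} = 3113510400 · 22876792454961/11112006825558016 = 19873641525435994725/3100448333024.
Numerically: E[X] ≈ 6.41e+06.

E[X] = 3113510400 · (9/14)^{14} = 19873641525435994725/3100448333024 ≈ 6.41e+06.
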